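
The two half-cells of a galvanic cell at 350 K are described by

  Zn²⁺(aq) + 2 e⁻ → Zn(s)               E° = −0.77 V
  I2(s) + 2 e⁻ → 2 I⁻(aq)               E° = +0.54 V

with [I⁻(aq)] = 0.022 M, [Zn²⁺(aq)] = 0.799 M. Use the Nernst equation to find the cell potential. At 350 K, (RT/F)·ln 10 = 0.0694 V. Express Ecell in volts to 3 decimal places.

I₂/I⁻ is reduced (cathode, E° = +0.54 V) and Zn²⁺/Zn is oxidized (anode).
The standard potential is +0.54 − (−0.77) = +1.31 V and the balanced reaction transfers n = 2 electrons.
Balancing gives I2(s) + Zn(s) → 2 I⁻(aq) + Zn²⁺(aq); hence Q = [I⁻(aq)]^2·[Zn²⁺(aq)] = 0.000387 (log Q = −3.413).
Applying E = E° − (RT ln10/nF)·log Q gives +1.31 − (0.0694/2)(−3.413) = +1.428 V.

+1.428 V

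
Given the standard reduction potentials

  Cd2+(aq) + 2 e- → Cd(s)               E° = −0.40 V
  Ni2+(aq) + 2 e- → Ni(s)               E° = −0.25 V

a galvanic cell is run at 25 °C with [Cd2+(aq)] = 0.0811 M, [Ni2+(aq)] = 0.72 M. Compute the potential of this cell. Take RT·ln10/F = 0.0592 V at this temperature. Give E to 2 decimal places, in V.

+0.18 V

The Ni²⁺/Ni couple has the more positive E°, so it is the cathode; Cd²⁺/Cd is the anode.
E°cell = E°cat − E°an = −0.25 − (−0.40) = +0.15 V; n = 2.
Balancing gives Ni2+(aq) + Cd(s) → Ni(s) + Cd2+(aq); hence Q = [Cd2+(aq)] / [Ni2+(aq)] = 0.113 (log Q = −0.948).
E = E° − (0.0592/n)·log Q = +0.15 − (0.0592/2)(−0.948) = +0.18 V.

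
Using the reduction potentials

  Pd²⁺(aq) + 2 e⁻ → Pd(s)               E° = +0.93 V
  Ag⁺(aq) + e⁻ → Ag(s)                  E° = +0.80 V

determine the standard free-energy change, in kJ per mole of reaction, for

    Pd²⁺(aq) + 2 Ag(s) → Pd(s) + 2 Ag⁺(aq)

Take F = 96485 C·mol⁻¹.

In the reaction as written Pd²⁺(aq) is reduced, so the Pd²⁺/Pd couple is the cathode and Ag⁺/Ag is the anode.
E°cell = +0.93 − (+0.80) = +0.13 V; balancing electrons gives n = 2.
ΔG° = −nFE°cell = −(2)(96485)(+0.13) J/mol = −25.1 kJ/mol.

−25.1 kJ/mol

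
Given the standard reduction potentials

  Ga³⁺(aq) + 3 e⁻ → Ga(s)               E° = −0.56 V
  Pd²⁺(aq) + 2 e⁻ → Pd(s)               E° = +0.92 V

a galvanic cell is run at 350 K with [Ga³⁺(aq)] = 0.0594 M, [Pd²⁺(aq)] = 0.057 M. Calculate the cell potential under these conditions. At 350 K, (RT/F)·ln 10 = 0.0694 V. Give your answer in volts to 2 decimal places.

Since E°(Pd²⁺/Pd) > E°(Ga³⁺/Ga), Pd²⁺/Pd serves as the cathode.
E°cell = E°cat − E°an = +0.92 − (−0.56) = +1.48 V; n = 6.
The balanced reaction is 3 Pd²⁺(aq) + 2 Ga(s) → 3 Pd(s) + 2 Ga³⁺(aq), so Q = [Ga³⁺(aq)]^2 / [Pd²⁺(aq)]^3 = 19.1 and log Q = 1.280.
By the Nernst equation, E = +1.48 − (0.0694/6)·(1.280) = +1.47 V.

+1.47 V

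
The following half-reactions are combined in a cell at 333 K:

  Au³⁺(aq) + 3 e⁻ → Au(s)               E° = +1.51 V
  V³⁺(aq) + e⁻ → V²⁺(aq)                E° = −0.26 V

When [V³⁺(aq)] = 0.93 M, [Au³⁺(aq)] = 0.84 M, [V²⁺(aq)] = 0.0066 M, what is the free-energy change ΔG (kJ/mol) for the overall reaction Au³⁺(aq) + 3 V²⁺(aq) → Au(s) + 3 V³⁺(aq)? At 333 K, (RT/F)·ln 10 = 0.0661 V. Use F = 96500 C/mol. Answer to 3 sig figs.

With Au³⁺/Au reduced at the cathode, E°cell = +1.51 − (−0.26) = +1.77 V and n = 3.
The reaction quotient is [V³⁺(aq)]^3 / ([Au³⁺(aq)]·[V²⁺(aq)]^3) = 3.33×10^6; by Nernst, E = +1.77 − (0.0661/3)(6.523) = +1.6263 V.
Finally ΔG = −nFE = −(3)(96500 C/mol)(+1.6263 V) = −471 kJ/mol.

−471 kJ/mol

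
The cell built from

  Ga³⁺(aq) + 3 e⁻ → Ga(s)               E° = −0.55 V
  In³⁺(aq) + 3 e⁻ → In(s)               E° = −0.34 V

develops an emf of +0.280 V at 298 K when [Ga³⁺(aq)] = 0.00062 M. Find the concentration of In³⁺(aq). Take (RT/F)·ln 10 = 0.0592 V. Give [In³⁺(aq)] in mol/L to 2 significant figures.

With In³⁺/In at the cathode and Ga³⁺/Ga at the anode, E°cell = −0.34 − (−0.55) = +0.21 V (n = 3).
Since E = E° − (0.0592/n)·log Q, log Q = n(E° − E)/0.0592 = −3.547.
The balanced reaction is In³⁺(aq) + Ga(s) → In(s) + Ga³⁺(aq), so Q = [Ga³⁺(aq)] / [In³⁺(aq)].
Substituting the known concentrations and solving, log [In³⁺(aq)] = 0.339 and [In³⁺(aq)] = 2.2 M.

2.2 M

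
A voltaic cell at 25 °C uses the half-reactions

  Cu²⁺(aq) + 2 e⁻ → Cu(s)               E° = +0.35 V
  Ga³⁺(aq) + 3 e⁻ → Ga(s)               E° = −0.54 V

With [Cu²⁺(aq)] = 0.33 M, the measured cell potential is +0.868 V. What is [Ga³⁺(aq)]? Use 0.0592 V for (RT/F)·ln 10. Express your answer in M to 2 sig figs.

2.5 M

Cu²⁺/Cu is the cathode (higher E°); E°cell = +0.35 − (−0.54) = +0.89 V with n = 6.
Rearranging E = E° − (0.0592/n)·log Q gives log Q = 6(+0.89 − (+0.868))/0.0592 = 2.230.
The balanced reaction is 3 Cu²⁺(aq) + 2 Ga(s) → 3 Cu(s) + 2 Ga³⁺(aq), so Q = [Ga³⁺(aq)]^2 / [Cu²⁺(aq)]^3.
Solving for the unknown gives log [Ga³⁺(aq)] = 0.393, so [Ga³⁺(aq)] ≈ 2.5 M.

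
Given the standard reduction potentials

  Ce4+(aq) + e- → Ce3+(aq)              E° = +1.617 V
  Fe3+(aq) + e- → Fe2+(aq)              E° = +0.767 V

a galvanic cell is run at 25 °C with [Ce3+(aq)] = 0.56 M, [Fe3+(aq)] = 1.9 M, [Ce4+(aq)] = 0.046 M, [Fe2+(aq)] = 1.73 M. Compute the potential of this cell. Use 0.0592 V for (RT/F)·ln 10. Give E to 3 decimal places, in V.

+0.783 V

Ce⁴⁺/Ce³⁺ is reduced (cathode, E° = +1.617 V) and Fe³⁺/Fe²⁺ is oxidized (anode).
E°cell = +1.617 − (+0.767) = +0.850 V, with n = 1 electron transferred.
For the overall reaction Ce4+(aq) + Fe2+(aq) → Ce3+(aq) + Fe3+(aq), Q = ([Ce3+(aq)]·[Fe3+(aq)]) / ([Ce4+(aq)]·[Fe2+(aq)]) = 13.4, giving log Q = 1.126.
E = E° − (0.0592/n)·log Q = +0.850 − (0.0592/1)(1.126) = +0.783 V.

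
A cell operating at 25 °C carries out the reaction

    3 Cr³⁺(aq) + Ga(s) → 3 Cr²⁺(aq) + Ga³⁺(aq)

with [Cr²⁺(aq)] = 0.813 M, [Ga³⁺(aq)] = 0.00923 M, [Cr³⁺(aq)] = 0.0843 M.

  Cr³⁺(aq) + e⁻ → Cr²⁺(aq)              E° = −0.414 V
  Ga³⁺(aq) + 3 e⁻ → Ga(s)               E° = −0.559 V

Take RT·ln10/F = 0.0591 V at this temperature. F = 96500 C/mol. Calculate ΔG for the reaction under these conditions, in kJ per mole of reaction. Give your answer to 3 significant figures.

The standard cell potential is −0.414 − (−0.559) = +0.145 V, with n = 3 electrons in the balanced equation.
Q = ([Cr²⁺(aq)]^3·[Ga³⁺(aq)]) / [Cr³⁺(aq)]^3 = 8.28, so log Q = 0.918 and E = +0.145 − (0.0591/3)(0.918) = +0.1269 V.
Finally ΔG = −nFE = −(3)(96500 C/mol)(+0.1269 V) = −36.7 kJ/mol.

−36.7 kJ/mol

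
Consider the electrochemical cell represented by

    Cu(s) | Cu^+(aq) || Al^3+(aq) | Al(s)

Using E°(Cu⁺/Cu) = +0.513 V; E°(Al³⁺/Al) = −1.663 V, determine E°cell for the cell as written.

−2.176 V

By convention the left-hand electrode in cell notation is the anode (oxidation) and the right-hand electrode is the cathode (reduction).
E°cell = E°(right) − E°(left) = −1.663 − (+0.513) = −2.176 V.
The negative sign shows that, as written, the cell would require an external voltage to drive the reaction.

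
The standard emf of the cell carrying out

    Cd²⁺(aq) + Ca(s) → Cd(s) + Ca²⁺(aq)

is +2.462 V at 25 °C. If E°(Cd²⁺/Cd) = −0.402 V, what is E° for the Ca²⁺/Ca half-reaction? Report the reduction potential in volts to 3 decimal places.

−2.864 V

In the reaction as written the Cd²⁺/Cd couple is reduced (cathode) and Ca²⁺/Ca is oxidized (anode), so E°cell = E°(Cd²⁺/Cd) − E°(Ca²⁺/Ca).
E°(Ca²⁺/Ca) = E°(cathode) − E°cell = −0.402 − (+2.462) = −2.864 V.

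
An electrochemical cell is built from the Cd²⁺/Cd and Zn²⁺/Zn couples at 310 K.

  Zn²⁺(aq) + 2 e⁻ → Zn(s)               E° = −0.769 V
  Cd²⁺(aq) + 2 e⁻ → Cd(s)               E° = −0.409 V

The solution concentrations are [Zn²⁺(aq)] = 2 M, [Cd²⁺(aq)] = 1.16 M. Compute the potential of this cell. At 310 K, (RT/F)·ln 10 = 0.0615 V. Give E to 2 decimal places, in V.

+0.35 V

Cd²⁺/Cd is reduced (cathode, E° = −0.409 V) and Zn²⁺/Zn is oxidized (anode).
E°cell = E°cat − E°an = −0.409 − (−0.769) = +0.360 V; n = 2.
For the overall reaction Cd²⁺(aq) + Zn(s) → Cd(s) + Zn²⁺(aq), Q = [Zn²⁺(aq)] / [Cd²⁺(aq)] = 1.72, giving log Q = 0.237.
E = E° − (0.0615/n)·log Q = +0.360 − (0.0615/2)(0.237) = +0.35 V.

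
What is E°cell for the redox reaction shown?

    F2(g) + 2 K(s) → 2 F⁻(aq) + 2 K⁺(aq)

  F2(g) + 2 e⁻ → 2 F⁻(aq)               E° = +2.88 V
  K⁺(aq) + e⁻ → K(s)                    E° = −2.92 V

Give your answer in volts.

+5.80 V

In the reaction as written, F2(g) is reduced (cathode) and K⁺(aq) is produced by oxidation at the anode.
E°cell = E°(cathode) − E°(anode) = +2.88 − (−2.92) = +5.80 V.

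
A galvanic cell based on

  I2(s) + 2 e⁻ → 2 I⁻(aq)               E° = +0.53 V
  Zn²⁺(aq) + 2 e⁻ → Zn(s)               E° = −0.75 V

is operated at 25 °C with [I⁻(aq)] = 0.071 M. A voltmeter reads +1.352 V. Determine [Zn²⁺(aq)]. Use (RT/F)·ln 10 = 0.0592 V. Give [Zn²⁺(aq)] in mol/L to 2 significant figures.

0.73 M

With I₂/I⁻ at the cathode and Zn²⁺/Zn at the anode, E°cell = +0.53 − (−0.75) = +1.28 V (n = 2).
Rearranging E = E° − (0.0592/n)·log Q gives log Q = 2(+1.28 − (+1.352))/0.0592 = −2.432.
The balanced reaction is I2(s) + Zn(s) → 2 I⁻(aq) + Zn²⁺(aq), so Q = [I⁻(aq)]^2·[Zn²⁺(aq)].
Solving for the unknown gives log [Zn²⁺(aq)] = −0.135, so [Zn²⁺(aq)] ≈ 0.73 M.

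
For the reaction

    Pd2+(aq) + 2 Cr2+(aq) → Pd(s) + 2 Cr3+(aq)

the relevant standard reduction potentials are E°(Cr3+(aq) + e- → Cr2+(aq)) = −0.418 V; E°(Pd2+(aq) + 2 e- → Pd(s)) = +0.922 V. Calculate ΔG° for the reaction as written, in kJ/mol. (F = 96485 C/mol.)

−259 kJ/mol

In the reaction as written Pd2+(aq) is reduced, so the Pd²⁺/Pd couple is the cathode and Cr³⁺/Cr²⁺ is the anode.
E°cell = +0.922 − (−0.418) = +1.340 V; balancing electrons gives n = 2.
ΔG° = −nFE°cell = −(2)(96485)(+1.340) J/mol = −259 kJ/mol.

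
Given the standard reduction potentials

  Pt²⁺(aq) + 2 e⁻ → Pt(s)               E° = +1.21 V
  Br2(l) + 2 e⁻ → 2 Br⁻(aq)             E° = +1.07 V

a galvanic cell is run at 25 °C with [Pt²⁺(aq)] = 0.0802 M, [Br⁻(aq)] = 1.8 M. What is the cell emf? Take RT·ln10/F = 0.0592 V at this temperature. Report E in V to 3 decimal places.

Since E°(Pt²⁺/Pt) > E°(Br₂/Br⁻), Pt²⁺/Pt serves as the cathode.
E°cell = +1.21 − (+1.07) = +0.14 V, with n = 2 electrons transferred.
Balancing gives Pt²⁺(aq) + 2 Br⁻(aq) → Pt(s) + Br2(l); hence Q = 1 / ([Pt²⁺(aq)]·[Br⁻(aq)]^2) = 3.85 (log Q = 0.585).
Applying E = E° − (RT ln10/nF)·log Q gives +0.14 − (0.0592/2)(0.585) = +0.123 V.

+0.123 V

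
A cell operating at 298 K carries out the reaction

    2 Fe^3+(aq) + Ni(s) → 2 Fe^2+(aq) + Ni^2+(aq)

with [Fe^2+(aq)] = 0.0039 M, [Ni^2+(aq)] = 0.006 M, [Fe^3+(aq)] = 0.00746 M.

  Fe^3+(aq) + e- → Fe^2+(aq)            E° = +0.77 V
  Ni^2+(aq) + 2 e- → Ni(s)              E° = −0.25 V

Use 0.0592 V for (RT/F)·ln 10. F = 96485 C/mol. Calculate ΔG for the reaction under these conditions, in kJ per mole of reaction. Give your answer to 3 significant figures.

E°cell = +0.77 − (−0.25) = +1.02 V; the balanced reaction transfers n = 2 electrons.
The reaction quotient is ([Fe^2+(aq)]^2·[Ni^2+(aq)]) / [Fe^3+(aq)]^2 = 0.00164; by Nernst, E = +1.02 − (0.0592/2)(−2.785) = +1.1024 V.
ΔG = −nFE = −(2)(96485)(+1.1024) J/mol = −213 kJ/mol.

−213 kJ/mol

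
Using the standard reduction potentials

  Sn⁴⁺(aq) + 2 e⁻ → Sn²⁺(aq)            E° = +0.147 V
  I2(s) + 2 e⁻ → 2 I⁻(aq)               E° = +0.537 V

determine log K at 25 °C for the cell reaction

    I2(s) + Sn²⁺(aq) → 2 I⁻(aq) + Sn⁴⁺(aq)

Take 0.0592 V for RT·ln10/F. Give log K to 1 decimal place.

log K = 13.2

The I₂/I⁻ couple is reduced (cathode); E°cell = +0.537 − (+0.147) = +0.390 V with n = 2.
At equilibrium E = 0, so log K = nE°cell / 0.0592 = (2)(+0.390) / 0.0592 = 13.2.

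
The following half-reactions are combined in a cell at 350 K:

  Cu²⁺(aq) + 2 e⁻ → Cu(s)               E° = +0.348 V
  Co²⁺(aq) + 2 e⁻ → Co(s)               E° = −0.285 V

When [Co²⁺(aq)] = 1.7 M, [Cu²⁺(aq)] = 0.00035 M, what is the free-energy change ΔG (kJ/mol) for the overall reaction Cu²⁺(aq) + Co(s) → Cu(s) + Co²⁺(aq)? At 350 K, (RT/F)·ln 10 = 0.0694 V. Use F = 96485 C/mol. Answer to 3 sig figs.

With Cu²⁺/Cu reduced at the cathode, E°cell = +0.348 − (−0.285) = +0.633 V and n = 2.
Here Q = [Co²⁺(aq)] / [Cu²⁺(aq)] = 4.86×10^3 (log Q = 3.686), giving E = +0.633 − (0.0694/2)·(3.686) = +0.5051 V.
Finally ΔG = −nFE = −(2)(96485 C/mol)(+0.5051 V) = −97.5 kJ/mol.

−97.5 kJ/mol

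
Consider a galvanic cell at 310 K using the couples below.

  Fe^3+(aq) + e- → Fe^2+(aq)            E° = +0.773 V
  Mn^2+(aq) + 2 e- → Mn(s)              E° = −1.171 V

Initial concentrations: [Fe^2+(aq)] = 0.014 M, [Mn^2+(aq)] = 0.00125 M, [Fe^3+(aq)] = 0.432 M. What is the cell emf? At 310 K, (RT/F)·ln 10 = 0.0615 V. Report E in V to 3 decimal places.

Fe³⁺/Fe²⁺ is reduced (cathode, E° = +0.773 V) and Mn²⁺/Mn is oxidized (anode).
E°cell = E°cat − E°an = +0.773 − (−1.171) = +1.944 V; n = 2.
For the overall reaction 2 Fe^3+(aq) + Mn(s) → 2 Fe^2+(aq) + Mn^2+(aq), Q = ([Fe^2+(aq)]^2·[Mn^2+(aq)]) / [Fe^3+(aq)]^2 = 1.31×10^−6, giving log Q = −5.882.
E = E° − (0.0615/n)·log Q = +1.944 − (0.0615/2)(−5.882) = +2.125 V.

+2.125 V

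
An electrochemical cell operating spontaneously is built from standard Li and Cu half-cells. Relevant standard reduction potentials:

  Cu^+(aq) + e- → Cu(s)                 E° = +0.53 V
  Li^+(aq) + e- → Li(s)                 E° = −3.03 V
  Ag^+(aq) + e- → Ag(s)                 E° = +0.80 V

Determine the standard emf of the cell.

+3.56 V

Of the two couples in this cell, the one with the more positive reduction potential is reduced at the cathode: here that is Cu⁺/Cu (+0.53 V); Li⁺/Li (−3.03 V) is the anode.
E°cell = E°(cathode) − E°(anode) = +0.53 − (−3.03) = +3.56 V.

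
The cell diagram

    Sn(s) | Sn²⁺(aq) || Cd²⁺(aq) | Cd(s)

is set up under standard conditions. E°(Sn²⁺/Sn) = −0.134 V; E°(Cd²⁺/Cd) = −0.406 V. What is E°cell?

By convention the left-hand electrode in cell notation is the anode (oxidation) and the right-hand electrode is the cathode (reduction).
E°cell = E°(right) − E°(left) = −0.406 − (−0.134) = −0.272 V.
The negative sign shows that, as written, the cell would require an external voltage to drive the reaction.

−0.272 V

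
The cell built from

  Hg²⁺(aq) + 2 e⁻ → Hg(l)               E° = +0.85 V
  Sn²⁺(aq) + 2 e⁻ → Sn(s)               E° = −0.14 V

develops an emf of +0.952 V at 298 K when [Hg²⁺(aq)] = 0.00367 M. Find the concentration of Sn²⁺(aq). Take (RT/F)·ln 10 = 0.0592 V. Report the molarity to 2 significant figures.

0.071 M

The Hg²⁺/Hg couple has the larger reduction potential, so it is the cathode: E°cell = +0.85 − (−0.14) = +0.99 V and n = 2.
From the Nernst equation, log Q = n(E° − E)/0.0592 = 2·(+0.99 − (+0.952))/0.0592 = 1.284.
Balancing electrons gives Hg²⁺(aq) + Sn(s) → Hg(l) + Sn²⁺(aq); thus Q = [Sn²⁺(aq)] / [Hg²⁺(aq)].
Substituting the known concentrations and solving, log [Sn²⁺(aq)] = −1.151 and [Sn²⁺(aq)] = 0.071 M.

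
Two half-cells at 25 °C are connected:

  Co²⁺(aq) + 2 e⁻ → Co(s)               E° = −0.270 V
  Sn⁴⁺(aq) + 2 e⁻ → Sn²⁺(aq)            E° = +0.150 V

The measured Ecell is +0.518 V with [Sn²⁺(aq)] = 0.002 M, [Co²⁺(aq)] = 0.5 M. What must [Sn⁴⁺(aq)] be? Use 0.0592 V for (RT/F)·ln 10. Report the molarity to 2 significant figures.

The Sn⁴⁺/Sn²⁺ couple has the larger reduction potential, so it is the cathode: E°cell = +0.150 − (−0.270) = +0.420 V and n = 2.
From the Nernst equation, log Q = n(E° − E)/0.0592 = 2·(+0.420 − (+0.518))/0.0592 = −3.311.
Balancing electrons gives Sn⁴⁺(aq) + Co(s) → Sn²⁺(aq) + Co²⁺(aq); thus Q = ([Sn²⁺(aq)]·[Co²⁺(aq)]) / [Sn⁴⁺(aq)].
Isolating [Sn⁴⁺(aq)] in Q = 10^{−3.311} yields log [Sn⁴⁺(aq)] = 0.311, i.e. 2.0 M.

2.0 M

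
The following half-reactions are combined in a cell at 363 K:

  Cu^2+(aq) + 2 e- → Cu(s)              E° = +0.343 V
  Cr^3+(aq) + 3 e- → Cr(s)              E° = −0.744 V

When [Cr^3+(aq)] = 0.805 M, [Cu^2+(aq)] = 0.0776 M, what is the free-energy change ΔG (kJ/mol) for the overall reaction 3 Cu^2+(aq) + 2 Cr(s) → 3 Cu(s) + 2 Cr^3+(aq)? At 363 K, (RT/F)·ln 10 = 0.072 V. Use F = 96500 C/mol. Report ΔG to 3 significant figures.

−608 kJ/mol

With Cu²⁺/Cu reduced at the cathode, E°cell = +0.343 − (−0.744) = +1.087 V and n = 6.
Here Q = [Cr^3+(aq)]^2 / [Cu^2+(aq)]^3 = 1.39×10^3 (log Q = 3.142), giving E = +1.087 − (0.072/6)·(3.142) = +1.0493 V.
Then ΔG = −nFE = −6 × 96500 × +1.0493 J/mol = −608 kJ/mol.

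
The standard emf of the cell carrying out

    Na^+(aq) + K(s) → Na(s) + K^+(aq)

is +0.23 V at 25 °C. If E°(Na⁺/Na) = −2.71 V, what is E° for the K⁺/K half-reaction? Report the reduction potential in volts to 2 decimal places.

In the reaction as written the Na⁺/Na couple is reduced (cathode) and K⁺/K is oxidized (anode), so E°cell = E°(Na⁺/Na) − E°(K⁺/K).
E°(K⁺/K) = E°(cathode) − E°cell = −2.71 − (+0.23) = −2.94 V.

−2.94 V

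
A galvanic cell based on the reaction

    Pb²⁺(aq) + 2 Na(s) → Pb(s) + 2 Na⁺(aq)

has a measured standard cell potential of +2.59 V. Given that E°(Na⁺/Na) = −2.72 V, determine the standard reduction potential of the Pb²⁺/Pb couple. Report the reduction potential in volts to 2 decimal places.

−0.13 V

In the reaction as written the Pb²⁺/Pb couple is reduced (cathode) and Na⁺/Na is oxidized (anode), so E°cell = E°(Pb²⁺/Pb) − E°(Na⁺/Na).
E°(Pb²⁺/Pb) = E°cell + E°(anode) = +2.59 + (−2.72) = −0.13 V.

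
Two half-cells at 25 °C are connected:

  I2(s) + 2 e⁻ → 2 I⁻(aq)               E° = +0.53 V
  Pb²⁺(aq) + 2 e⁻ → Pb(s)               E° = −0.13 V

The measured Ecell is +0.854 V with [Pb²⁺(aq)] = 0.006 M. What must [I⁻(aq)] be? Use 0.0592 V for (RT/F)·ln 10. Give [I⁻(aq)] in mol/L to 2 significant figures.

I₂/I⁻ is the cathode (higher E°); E°cell = +0.53 − (−0.13) = +0.66 V with n = 2.
From the Nernst equation, log Q = n(E° − E)/0.0592 = 2·(+0.66 − (+0.854))/0.0592 = −6.554.
Balancing electrons gives I2(s) + Pb(s) → 2 I⁻(aq) + Pb²⁺(aq); thus Q = [I⁻(aq)]^2·[Pb²⁺(aq)].
Substituting the known concentrations and solving, log [I⁻(aq)] = −2.166 and [I⁻(aq)] = 0.0068 M.

0.0068 M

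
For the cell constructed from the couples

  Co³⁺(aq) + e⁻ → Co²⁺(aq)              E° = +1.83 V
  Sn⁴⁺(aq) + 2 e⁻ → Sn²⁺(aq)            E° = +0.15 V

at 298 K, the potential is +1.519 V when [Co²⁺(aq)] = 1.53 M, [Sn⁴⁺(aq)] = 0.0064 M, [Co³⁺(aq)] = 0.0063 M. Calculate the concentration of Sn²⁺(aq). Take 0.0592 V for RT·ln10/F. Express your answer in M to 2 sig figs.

0.0014 M

With Co³⁺/Co²⁺ at the cathode and Sn⁴⁺/Sn²⁺ at the anode, E°cell = +1.83 − (+0.15) = +1.68 V (n = 2).
From the Nernst equation, log Q = n(E° − E)/0.0592 = 2·(+1.68 − (+1.519))/0.0592 = 5.439.
For 2 Co³⁺(aq) + Sn²⁺(aq) → 2 Co²⁺(aq) + Sn⁴⁺(aq), the reaction quotient is Q = ([Co²⁺(aq)]^2·[Sn⁴⁺(aq)]) / ([Co³⁺(aq)]^2·[Sn²⁺(aq)]).
Substituting the known concentrations and solving, log [Sn²⁺(aq)] = −2.862 and [Sn²⁺(aq)] = 0.0014 M.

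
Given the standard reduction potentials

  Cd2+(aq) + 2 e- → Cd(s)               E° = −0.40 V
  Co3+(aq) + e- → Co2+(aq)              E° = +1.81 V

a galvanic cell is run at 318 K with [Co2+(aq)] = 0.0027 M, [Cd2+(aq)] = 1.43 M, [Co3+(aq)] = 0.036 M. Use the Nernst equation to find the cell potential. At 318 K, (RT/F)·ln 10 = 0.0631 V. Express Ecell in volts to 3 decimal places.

The Co³⁺/Co²⁺ couple has the more positive E°, so it is the cathode; Cd²⁺/Cd is the anode.
E°cell = E°cat − E°an = +1.81 − (−0.40) = +2.21 V; n = 2.
For the overall reaction 2 Co3+(aq) + Cd(s) → 2 Co2+(aq) + Cd2+(aq), Q = ([Co2+(aq)]^2·[Cd2+(aq)]) / [Co3+(aq)]^2 = 0.00804, giving log Q = −2.095.
Applying E = E° − (RT ln10/nF)·log Q gives +2.21 − (0.0631/2)(−2.095) = +2.276 V.

+2.276 V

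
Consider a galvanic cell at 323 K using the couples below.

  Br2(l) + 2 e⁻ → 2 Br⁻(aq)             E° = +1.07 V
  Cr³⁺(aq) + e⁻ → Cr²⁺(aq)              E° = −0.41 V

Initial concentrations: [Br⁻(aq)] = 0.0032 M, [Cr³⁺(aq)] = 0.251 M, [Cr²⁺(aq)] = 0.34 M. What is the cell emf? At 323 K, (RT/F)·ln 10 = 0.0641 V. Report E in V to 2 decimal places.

+1.65 V

Br₂/Br⁻ is reduced (cathode, E° = +1.07 V) and Cr³⁺/Cr²⁺ is oxidized (anode).
E°cell = +1.07 − (−0.41) = +1.48 V, with n = 2 electrons transferred.
For the overall reaction Br2(l) + 2 Cr²⁺(aq) → 2 Br⁻(aq) + 2 Cr³⁺(aq), Q = ([Br⁻(aq)]^2·[Cr³⁺(aq)]^2) / [Cr²⁺(aq)]^2 = 5.58×10^−6, giving log Q = −5.253.
By the Nernst equation, E = +1.48 − (0.0641/2)·(−5.253) = +1.65 V.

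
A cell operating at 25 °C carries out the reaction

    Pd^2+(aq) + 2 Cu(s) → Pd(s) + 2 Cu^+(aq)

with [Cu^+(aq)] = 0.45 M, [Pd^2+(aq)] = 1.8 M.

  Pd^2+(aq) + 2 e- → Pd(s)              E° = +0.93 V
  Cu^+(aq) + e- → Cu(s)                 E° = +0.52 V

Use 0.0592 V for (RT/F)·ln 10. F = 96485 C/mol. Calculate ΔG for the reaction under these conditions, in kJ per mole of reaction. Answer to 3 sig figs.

−84.5 kJ/mol

E°cell = +0.93 − (+0.52) = +0.41 V; the balanced reaction transfers n = 2 electrons.
The reaction quotient is [Cu^+(aq)]^2 / [Pd^2+(aq)] = 0.113; by Nernst, E = +0.41 − (0.0592/2)(−0.949) = +0.4381 V.
Then ΔG = −nFE = −2 × 96485 × +0.4381 J/mol = −84.5 kJ/mol.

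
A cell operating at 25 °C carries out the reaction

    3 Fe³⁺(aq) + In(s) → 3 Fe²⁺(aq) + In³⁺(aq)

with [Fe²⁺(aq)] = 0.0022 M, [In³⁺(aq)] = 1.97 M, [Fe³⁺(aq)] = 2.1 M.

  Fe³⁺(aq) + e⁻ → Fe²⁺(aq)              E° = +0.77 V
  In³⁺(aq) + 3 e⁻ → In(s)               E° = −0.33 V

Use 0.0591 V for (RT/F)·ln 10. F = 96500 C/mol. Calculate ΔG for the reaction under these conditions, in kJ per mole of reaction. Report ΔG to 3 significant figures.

−368 kJ/mol

With Fe³⁺/Fe²⁺ reduced at the cathode, E°cell = +0.77 − (−0.33) = +1.10 V and n = 3.
Q = ([Fe²⁺(aq)]^3·[In³⁺(aq)]) / [Fe³⁺(aq)]^3 = 2.27×10^−9, so log Q = −8.645 and E = +1.10 − (0.0591/3)(−8.645) = +1.2703 V.
Then ΔG = −nFE = −3 × 96500 × +1.2703 J/mol = −368 kJ/mol.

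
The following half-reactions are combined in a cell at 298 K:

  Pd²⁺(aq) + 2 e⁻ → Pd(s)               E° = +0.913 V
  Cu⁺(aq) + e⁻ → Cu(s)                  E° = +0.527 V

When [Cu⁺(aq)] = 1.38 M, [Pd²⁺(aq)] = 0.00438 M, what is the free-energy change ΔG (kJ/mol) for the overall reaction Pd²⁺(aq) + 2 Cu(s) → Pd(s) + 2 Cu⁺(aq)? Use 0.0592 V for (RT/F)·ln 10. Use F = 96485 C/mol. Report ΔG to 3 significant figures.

The standard cell potential is +0.913 − (+0.527) = +0.386 V, with n = 2 electrons in the balanced equation.
Q = [Cu⁺(aq)]^2 / [Pd²⁺(aq)] = 435, so log Q = 2.638 and E = +0.386 − (0.0592/2)(2.638) = +0.3079 V.
Finally ΔG = −nFE = −(2)(96485 C/mol)(+0.3079 V) = −59.4 kJ/mol.

−59.4 kJ/mol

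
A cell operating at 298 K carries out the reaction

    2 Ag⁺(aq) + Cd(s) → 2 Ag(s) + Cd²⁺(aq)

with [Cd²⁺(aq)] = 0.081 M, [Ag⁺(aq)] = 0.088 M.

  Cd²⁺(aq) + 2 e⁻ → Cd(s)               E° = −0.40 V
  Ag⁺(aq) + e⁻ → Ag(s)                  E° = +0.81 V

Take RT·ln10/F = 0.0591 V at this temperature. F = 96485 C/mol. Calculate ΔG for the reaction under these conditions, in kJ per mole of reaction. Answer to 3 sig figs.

−228 kJ/mol

The standard cell potential is +0.81 − (−0.40) = +1.21 V, with n = 2 electrons in the balanced equation.
The reaction quotient is [Cd²⁺(aq)] / [Ag⁺(aq)]^2 = 10.5; by Nernst, E = +1.21 − (0.0591/2)(1.020) = +1.1799 V.
Finally ΔG = −nFE = −(2)(96485 C/mol)(+1.1799 V) = −228 kJ/mol.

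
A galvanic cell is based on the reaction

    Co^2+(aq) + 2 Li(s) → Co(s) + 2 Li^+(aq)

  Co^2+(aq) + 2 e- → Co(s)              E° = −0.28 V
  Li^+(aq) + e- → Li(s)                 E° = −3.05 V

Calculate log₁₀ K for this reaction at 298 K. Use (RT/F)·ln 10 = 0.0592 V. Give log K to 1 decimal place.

log K = 93.6

The Co²⁺/Co couple is reduced (cathode); E°cell = −0.28 − (−3.05) = +2.77 V with n = 2.
At equilibrium E = 0, so log K = nE°cell / 0.0592 = (2)(+2.77) / 0.0592 = 93.6.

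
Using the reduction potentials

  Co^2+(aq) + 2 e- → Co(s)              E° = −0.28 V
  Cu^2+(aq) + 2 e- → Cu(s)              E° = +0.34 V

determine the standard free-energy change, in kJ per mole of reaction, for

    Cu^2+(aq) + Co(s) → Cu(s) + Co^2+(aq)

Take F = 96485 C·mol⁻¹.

In the reaction as written Cu^2+(aq) is reduced, so the Cu²⁺/Cu couple is the cathode and Co²⁺/Co is the anode.
E°cell = +0.34 − (−0.28) = +0.62 V; balancing electrons gives n = 2.
ΔG° = −nFE°cell = −(2)(96485)(+0.62) J/mol = −120 kJ/mol.

−120 kJ/mol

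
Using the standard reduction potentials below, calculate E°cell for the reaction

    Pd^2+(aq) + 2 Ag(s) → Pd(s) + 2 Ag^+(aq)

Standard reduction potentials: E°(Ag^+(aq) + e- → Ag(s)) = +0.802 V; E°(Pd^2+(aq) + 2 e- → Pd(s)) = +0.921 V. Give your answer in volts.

In the reaction as written, Pd^2+(aq) is reduced (cathode) and Ag^+(aq) is produced by oxidation at the anode.
E°cell = E°(cathode) − E°(anode) = +0.921 − (+0.802) = +0.119 V.
The positive value indicates the reaction is spontaneous as written.

+0.119 V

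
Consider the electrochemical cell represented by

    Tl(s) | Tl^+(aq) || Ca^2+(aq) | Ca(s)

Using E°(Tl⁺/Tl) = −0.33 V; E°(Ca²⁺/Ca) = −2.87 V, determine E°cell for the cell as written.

By convention the left-hand electrode in cell notation is the anode (oxidation) and the right-hand electrode is the cathode (reduction).
E°cell = E°(right) − E°(left) = −2.87 − (−0.33) = −2.54 V.
The negative sign shows that, as written, the cell would require an external voltage to drive the reaction.

−2.54 V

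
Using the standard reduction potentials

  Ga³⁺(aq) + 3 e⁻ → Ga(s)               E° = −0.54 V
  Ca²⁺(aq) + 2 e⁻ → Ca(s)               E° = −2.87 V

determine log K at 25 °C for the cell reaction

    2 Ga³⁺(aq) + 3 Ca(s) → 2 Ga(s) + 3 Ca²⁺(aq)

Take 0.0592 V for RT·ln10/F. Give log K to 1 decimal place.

The Ga³⁺/Ga couple is reduced (cathode); E°cell = −0.54 − (−2.87) = +2.33 V with n = 6.
At equilibrium E = 0, so log K = nE°cell / 0.0592 = (6)(+2.33) / 0.0592 = 236.1.

log K = 236.1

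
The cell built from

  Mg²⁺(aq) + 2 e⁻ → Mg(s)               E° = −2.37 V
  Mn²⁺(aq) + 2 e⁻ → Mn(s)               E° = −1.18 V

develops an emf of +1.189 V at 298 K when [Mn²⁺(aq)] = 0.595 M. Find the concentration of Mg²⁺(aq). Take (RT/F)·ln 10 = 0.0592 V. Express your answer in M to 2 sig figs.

The Mn²⁺/Mn couple has the larger reduction potential, so it is the cathode: E°cell = −1.18 − (−2.37) = +1.19 V and n = 2.
Rearranging E = E° − (0.0592/n)·log Q gives log Q = 2(+1.19 − (+1.189))/0.0592 = 0.034.
For Mn²⁺(aq) + Mg(s) → Mn(s) + Mg²⁺(aq), the reaction quotient is Q = [Mg²⁺(aq)] / [Mn²⁺(aq)].
Solving for the unknown gives log [Mg²⁺(aq)] = −0.191, so [Mg²⁺(aq)] ≈ 0.64 M.

0.64 M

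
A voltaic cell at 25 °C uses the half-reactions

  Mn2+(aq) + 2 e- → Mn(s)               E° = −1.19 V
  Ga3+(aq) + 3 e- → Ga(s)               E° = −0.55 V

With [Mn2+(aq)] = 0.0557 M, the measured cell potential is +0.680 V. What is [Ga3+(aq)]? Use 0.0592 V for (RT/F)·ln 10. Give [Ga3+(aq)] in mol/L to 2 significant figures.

Ga³⁺/Ga is the cathode (higher E°); E°cell = −0.55 − (−1.19) = +0.64 V with n = 6.
Since E = E° − (0.0592/n)·log Q, log Q = n(E° − E)/0.0592 = −4.054.
The balanced reaction is 2 Ga3+(aq) + 3 Mn(s) → 2 Ga(s) + 3 Mn2+(aq), so Q = [Mn2+(aq)]^3 / [Ga3+(aq)]^2.
Substituting the known concentrations and solving, log [Ga3+(aq)] = 0.146 and [Ga3+(aq)] = 1.4 M.

1.4 M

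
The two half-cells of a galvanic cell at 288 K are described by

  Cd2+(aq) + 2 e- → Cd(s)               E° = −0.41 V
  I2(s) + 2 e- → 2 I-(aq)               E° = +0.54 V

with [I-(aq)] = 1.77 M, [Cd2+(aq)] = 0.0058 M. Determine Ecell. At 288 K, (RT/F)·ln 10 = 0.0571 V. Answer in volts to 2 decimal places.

+1.00 V

Since E°(I₂/I⁻) > E°(Cd²⁺/Cd), I₂/I⁻ serves as the cathode.
E°cell = E°cat − E°an = +0.54 − (−0.41) = +0.95 V; n = 2.
The balanced reaction is I2(s) + Cd(s) → 2 I-(aq) + Cd2+(aq), so Q = [I-(aq)]^2·[Cd2+(aq)] = 0.0182 and log Q = −1.741.
E = E° − (0.0571/n)·log Q = +0.95 − (0.0571/2)(−1.741) = +1.00 V.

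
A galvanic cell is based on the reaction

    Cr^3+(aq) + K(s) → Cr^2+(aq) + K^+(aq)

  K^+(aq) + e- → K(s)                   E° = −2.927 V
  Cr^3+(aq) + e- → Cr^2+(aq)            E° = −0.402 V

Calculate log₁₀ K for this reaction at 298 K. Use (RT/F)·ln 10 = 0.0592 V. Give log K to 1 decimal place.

log K = 42.7

The Cr³⁺/Cr²⁺ couple is reduced (cathode); E°cell = −0.402 − (−2.927) = +2.525 V with n = 1.
At equilibrium E = 0, so log K = nE°cell / 0.0592 = (1)(+2.525) / 0.0592 = 42.7.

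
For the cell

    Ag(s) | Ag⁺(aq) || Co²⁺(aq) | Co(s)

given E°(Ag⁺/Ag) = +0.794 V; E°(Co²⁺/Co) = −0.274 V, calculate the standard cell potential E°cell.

By convention the left-hand electrode in cell notation is the anode (oxidation) and the right-hand electrode is the cathode (reduction).
E°cell = E°(right) − E°(left) = −0.274 − (+0.794) = −1.068 V.
The negative sign shows that, as written, the cell would require an external voltage to drive the reaction.

−1.068 V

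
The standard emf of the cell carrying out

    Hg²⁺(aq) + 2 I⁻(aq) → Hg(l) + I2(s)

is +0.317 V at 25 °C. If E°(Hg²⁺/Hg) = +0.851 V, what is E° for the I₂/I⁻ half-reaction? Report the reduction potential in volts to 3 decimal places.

+0.534 V

In the reaction as written the Hg²⁺/Hg couple is reduced (cathode) and I₂/I⁻ is oxidized (anode), so E°cell = E°(Hg²⁺/Hg) − E°(I₂/I⁻).
E°(I₂/I⁻) = E°(cathode) − E°cell = +0.851 − (+0.317) = +0.534 V.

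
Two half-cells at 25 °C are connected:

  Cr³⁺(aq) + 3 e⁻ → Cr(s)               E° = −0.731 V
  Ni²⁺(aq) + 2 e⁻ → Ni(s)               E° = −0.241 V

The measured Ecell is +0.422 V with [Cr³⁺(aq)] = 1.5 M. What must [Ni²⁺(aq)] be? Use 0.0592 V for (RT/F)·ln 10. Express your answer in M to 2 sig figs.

Ni²⁺/Ni is the cathode (higher E°); E°cell = −0.241 − (−0.731) = +0.490 V with n = 6.
Since E = E° − (0.0592/n)·log Q, log Q = n(E° − E)/0.0592 = 6.892.
Balancing electrons gives 3 Ni²⁺(aq) + 2 Cr(s) → 3 Ni(s) + 2 Cr³⁺(aq); thus Q = [Cr³⁺(aq)]^2 / [Ni²⁺(aq)]^3.
Substituting the known concentrations and solving, log [Ni²⁺(aq)] = −2.180 and [Ni²⁺(aq)] = 0.0066 M.

0.0066 M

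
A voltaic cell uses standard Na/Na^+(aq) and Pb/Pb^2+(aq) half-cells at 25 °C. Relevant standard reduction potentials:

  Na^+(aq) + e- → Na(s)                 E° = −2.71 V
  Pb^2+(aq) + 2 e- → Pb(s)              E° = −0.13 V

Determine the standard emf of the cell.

Of the two couples in this cell, the one with the more positive reduction potential is reduced at the cathode: here that is Pb²⁺/Pb (−0.13 V); Na⁺/Na (−2.71 V) is the anode.
E°cell = E°(cathode) − E°(anode) = −0.13 − (−2.71) = +2.58 V.

+2.58 V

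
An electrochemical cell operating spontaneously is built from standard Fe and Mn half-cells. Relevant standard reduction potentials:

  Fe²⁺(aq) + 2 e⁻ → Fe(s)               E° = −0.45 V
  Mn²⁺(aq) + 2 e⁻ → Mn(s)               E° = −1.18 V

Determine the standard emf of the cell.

Of the two couples in this cell, the one with the more positive reduction potential is reduced at the cathode: here that is Fe²⁺/Fe (−0.45 V); Mn²⁺/Mn (−1.18 V) is the anode.
E°cell = E°(cathode) − E°(anode) = −0.45 − (−1.18) = +0.73 V.

+0.73 V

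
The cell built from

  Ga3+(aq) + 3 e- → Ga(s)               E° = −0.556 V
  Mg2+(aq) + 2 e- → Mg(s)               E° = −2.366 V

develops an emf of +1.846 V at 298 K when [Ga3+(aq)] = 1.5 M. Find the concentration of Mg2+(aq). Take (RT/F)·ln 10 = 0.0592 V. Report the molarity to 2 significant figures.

0.080 M

Ga³⁺/Ga is the cathode (higher E°); E°cell = −0.556 − (−2.366) = +1.810 V with n = 6.
Since E = E° − (0.0592/n)·log Q, log Q = n(E° − E)/0.0592 = −3.649.
The balanced reaction is 2 Ga3+(aq) + 3 Mg(s) → 2 Ga(s) + 3 Mg2+(aq), so Q = [Mg2+(aq)]^3 / [Ga3+(aq)]^2.
Solving for the unknown gives log [Mg2+(aq)] = −1.099, so [Mg2+(aq)] ≈ 0.080 M.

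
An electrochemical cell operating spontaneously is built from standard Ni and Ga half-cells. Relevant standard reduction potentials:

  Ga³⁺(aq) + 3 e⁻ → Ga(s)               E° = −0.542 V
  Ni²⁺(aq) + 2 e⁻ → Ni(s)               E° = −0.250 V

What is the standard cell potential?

The Ni²⁺/Ni couple has the higher E°, so Ni ion is reduced (cathode) and Ga is oxidized (anode).
E°cell = E°(cathode) − E°(anode) = −0.250 − (−0.542) = +0.292 V.

+0.292 V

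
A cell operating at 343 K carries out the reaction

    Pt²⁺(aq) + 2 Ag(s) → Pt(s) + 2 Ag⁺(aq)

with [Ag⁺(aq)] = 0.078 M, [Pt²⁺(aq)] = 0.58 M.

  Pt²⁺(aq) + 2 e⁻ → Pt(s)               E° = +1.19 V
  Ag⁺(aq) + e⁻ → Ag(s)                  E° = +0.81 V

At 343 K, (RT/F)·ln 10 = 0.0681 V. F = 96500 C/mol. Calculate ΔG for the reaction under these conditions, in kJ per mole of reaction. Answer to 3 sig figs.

E°cell = +1.19 − (+0.81) = +0.38 V; the balanced reaction transfers n = 2 electrons.
Q = [Ag⁺(aq)]^2 / [Pt²⁺(aq)] = 0.0105, so log Q = −1.979 and E = +0.38 − (0.0681/2)(−1.979) = +0.4474 V.
ΔG = −nFE = −(2)(96500)(+0.4474) J/mol = −86.3 kJ/mol.

−86.3 kJ/mol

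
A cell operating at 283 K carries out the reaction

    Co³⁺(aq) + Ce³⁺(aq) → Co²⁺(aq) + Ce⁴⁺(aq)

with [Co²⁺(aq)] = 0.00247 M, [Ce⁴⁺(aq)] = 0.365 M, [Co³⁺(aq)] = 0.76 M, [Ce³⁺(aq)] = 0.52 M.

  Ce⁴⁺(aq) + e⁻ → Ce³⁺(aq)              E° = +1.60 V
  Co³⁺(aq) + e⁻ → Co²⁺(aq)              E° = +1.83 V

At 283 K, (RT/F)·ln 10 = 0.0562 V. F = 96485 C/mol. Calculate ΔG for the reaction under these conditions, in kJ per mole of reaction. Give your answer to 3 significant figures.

−36.5 kJ/mol

With Co³⁺/Co²⁺ reduced at the cathode, E°cell = +1.83 − (+1.60) = +0.23 V and n = 1.
Here Q = ([Co²⁺(aq)]·[Ce⁴⁺(aq)]) / ([Co³⁺(aq)]·[Ce³⁺(aq)]) = 0.00228 (log Q = −2.642), giving E = +0.23 − (0.0562/1)·(−2.642) = +0.3785 V.
Then ΔG = −nFE = −1 × 96485 × +0.3785 J/mol = −36.5 kJ/mol.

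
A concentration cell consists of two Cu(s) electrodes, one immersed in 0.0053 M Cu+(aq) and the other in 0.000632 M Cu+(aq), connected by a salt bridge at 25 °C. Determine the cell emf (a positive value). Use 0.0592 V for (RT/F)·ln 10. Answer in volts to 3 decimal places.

0.055 V

For a concentration cell E°cell = 0, since both electrodes use the same couple.
The compartment with the higher Cu+(aq) concentration (0.0053 M) acts as the cathode; ions are reduced there and produced at the dilute (0.000632 M) anode.
With n = 1, Ecell = −(0.0592/1)·log([dilute]/[conc]) = −(0.0592/1)·log(0.000632/0.0053) = +0.055 V.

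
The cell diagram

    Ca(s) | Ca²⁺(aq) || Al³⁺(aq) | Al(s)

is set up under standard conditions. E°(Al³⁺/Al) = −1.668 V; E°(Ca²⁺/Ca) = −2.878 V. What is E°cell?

By convention the left-hand electrode in cell notation is the anode (oxidation) and the right-hand electrode is the cathode (reduction).
E°cell = E°(right) − E°(left) = −1.668 − (−2.878) = +1.210 V.

+1.210 V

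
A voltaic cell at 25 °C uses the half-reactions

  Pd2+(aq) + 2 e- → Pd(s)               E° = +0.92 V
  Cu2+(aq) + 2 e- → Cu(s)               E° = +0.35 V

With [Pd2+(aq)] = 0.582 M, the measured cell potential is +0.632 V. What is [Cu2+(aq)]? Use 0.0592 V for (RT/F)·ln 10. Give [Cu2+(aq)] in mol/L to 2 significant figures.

0.0047 M

With Pd²⁺/Pd at the cathode and Cu²⁺/Cu at the anode, E°cell = +0.92 − (+0.35) = +0.57 V (n = 2).
Since E = E° − (0.0592/n)·log Q, log Q = n(E° − E)/0.0592 = −2.095.
The balanced reaction is Pd2+(aq) + Cu(s) → Pd(s) + Cu2+(aq), so Q = [Cu2+(aq)] / [Pd2+(aq)].
Solving for the unknown gives log [Cu2+(aq)] = −2.330, so [Cu2+(aq)] ≈ 0.0047 M.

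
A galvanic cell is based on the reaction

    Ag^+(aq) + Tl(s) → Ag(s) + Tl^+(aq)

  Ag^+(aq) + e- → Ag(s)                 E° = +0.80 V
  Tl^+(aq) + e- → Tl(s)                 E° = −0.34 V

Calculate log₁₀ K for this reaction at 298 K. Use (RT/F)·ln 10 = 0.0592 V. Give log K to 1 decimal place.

The Ag⁺/Ag couple is reduced (cathode); E°cell = +0.80 − (−0.34) = +1.14 V with n = 1.
At equilibrium E = 0, so log K = nE°cell / 0.0592 = (1)(+1.14) / 0.0592 = 19.3.

log K = 19.3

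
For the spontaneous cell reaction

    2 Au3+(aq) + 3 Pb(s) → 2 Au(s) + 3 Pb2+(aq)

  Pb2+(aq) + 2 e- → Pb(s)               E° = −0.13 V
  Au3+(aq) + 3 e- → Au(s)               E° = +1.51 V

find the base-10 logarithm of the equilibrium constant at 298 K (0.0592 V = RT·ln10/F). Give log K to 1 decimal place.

log K = 166.2

The Au³⁺/Au couple is reduced (cathode); E°cell = +1.51 − (−0.13) = +1.64 V with n = 6.
At equilibrium E = 0, so log K = nE°cell / 0.0592 = (6)(+1.64) / 0.0592 = 166.2.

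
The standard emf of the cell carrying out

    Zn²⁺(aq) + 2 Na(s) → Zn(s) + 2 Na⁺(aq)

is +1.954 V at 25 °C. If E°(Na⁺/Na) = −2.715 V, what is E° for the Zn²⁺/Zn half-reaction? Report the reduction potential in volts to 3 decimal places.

In the reaction as written the Zn²⁺/Zn couple is reduced (cathode) and Na⁺/Na is oxidized (anode), so E°cell = E°(Zn²⁺/Zn) − E°(Na⁺/Na).
E°(Zn²⁺/Zn) = E°cell + E°(anode) = +1.954 + (−2.715) = −0.761 V.

−0.761 V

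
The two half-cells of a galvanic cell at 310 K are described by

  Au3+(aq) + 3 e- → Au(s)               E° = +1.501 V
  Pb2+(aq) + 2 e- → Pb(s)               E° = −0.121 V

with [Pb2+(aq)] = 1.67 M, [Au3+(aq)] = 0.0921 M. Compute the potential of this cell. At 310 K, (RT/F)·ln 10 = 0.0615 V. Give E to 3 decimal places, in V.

+1.594 V

Since E°(Au³⁺/Au) > E°(Pb²⁺/Pb), Au³⁺/Au serves as the cathode.
E°cell = E°cat − E°an = +1.501 − (−0.121) = +1.622 V; n = 6.
For the overall reaction 2 Au3+(aq) + 3 Pb(s) → 2 Au(s) + 3 Pb2+(aq), Q = [Pb2+(aq)]^3 / [Au3+(aq)]^2 = 549, giving log Q = 2.740.
E = E° − (0.0615/n)·log Q = +1.622 − (0.0615/6)(2.740) = +1.594 V.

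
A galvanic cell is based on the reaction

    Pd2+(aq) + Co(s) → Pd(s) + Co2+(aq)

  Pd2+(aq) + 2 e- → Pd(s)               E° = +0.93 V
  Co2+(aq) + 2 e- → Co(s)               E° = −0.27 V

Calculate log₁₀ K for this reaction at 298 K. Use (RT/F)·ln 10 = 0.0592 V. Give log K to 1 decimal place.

log K = 40.5

The Pd²⁺/Pd couple is reduced (cathode); E°cell = +0.93 − (−0.27) = +1.20 V with n = 2.
At equilibrium E = 0, so log K = nE°cell / 0.0592 = (2)(+1.20) / 0.0592 = 40.5.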